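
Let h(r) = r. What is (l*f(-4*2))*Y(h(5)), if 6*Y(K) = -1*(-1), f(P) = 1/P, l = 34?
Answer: -17/24 ≈ -0.70833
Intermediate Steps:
f(P) = 1/P
Y(K) = 1/6 (Y(K) = (-1*(-1))/6 = (1/6)*1 = 1/6)
(l*f(-4*2))*Y(h(5)) = (34/((-4*2)))*(1/6) = (34/(-8))*(1/6) = (34*(-1/8))*(1/6) = -17/4*1/6 = -17/24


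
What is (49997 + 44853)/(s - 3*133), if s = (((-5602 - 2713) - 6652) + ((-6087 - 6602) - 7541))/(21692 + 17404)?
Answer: -3708255600/15634501 ≈ -237.18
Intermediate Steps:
s = -35197/39096 (s = ((-8315 - 6652) + (-12689 - 7541))/39096 = (-14967 - 20230)*(1/39096) = -35197*1/39096 = -35197/39096 ≈ -0.90027)
(49997 + 44853)/(s - 3*133) = (49997 + 44853)/(-35197/39096 - 3*133) = 94850/(-35197/39096 - 399) = 94850/(-15634501/39096) = 94850*(-39096/15634501) = -3708255600/15634501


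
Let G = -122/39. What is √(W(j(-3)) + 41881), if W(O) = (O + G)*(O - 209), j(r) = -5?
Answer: √66346683/39 ≈ 208.85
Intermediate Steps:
G = -122/39 (G = -122*1/39 = -122/39 ≈ -3.1282)
W(O) = (-209 + O)*(-122/39 + O) (W(O) = (O - 122/39)*(O - 209) = (-122/39 + O)*(-209 + O) = (-209 + O)*(-122/39 + O))
√(W(j(-3)) + 41881) = √((25498/39 + (-5)² - 8273/39*(-5)) + 41881) = √((25498/39 + 25 + 41365/39) + 41881) = √(67838/39 + 41881) = √(1701197/39) = √66346683/39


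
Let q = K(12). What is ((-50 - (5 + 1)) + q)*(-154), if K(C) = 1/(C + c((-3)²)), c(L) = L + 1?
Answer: 8617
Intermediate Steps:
c(L) = 1 + L
K(C) = 1/(10 + C) (K(C) = 1/(C + (1 + (-3)²)) = 1/(C + (1 + 9)) = 1/(C + 10) = 1/(10 + C))
q = 1/22 (q = 1/(10 + 12) = 1/22 ≈ 0.045455)
((-50 - (5 + 1)) + q)*(-154) = ((-50 - (5 + 1)) + 1/22)*(-154) = ((-50 - 6) + 1/22)*(-154) = (-56 + 1/22)*(-154) = -1231/22*(-154) = 8617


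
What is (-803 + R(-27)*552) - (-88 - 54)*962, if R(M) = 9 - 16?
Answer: 131937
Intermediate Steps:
R(M) = -7
(-803 + R(-27)*552) - (-88 - 54)*962 = (-803 - 7*552) - (-88 - 54)*962 = (-803 - 3864) - (-142)*962 = -4667 - 1*(-136604) = -4667 + 136604 = 131937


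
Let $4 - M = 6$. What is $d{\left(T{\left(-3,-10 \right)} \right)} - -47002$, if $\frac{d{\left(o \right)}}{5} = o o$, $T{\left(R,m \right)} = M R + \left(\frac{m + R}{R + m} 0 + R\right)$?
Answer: $47047$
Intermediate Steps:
$M = -2$ ($M = 4 - 6 = -2$)
$T{\left(R,m \right)} = - R$ ($T{\left(R,m \right)} = - 2 R + \left(\frac{m + R}{R + m} 0 + R\right) = - 2 R + \left(\frac{R + m}{R + m} 0 + R\right) = - 2 R + \left(1 \cdot 0 + R\right) = - 2 R + \left(0 + R\right) = - 2 R + R = - R$)
$d{\left(o \right)} = 5 o^{2}$ ($d{\left(o \right)} = 5 o o = 5 o^{2}$)
$d{\left(T{\left(-3,-10 \right)} \right)} - -47002 = 5 \left(\left(-1\right) \left(-3\right)\right)^{2} - -47002 = 5 \cdot 3^{2} + 47002 = 5 \cdot 9 + 47002 = 45 + 47002 = 47047$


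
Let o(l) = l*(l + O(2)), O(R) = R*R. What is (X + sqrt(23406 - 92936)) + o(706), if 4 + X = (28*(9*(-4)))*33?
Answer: 467992 + I*sqrt(69530) ≈ 4.6799e+5 + 263.69*I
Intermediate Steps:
O(R) = R**2
X = -33268 (X = -4 + (28*(9*(-4)))*33 = -4 + (28*(-36))*33 = -4 - 1008*33 = -4 - 33264 = -33268)
o(l) = l*(4 + l) (o(l) = l*(l + 2**2) = l*(l + 4) = l*(4 + l))
(X + sqrt(23406 - 92936)) + o(706) = (-33268 + sqrt(23406 - 92936)) + 706*(4 + 706) = (-33268 + sqrt(-69530)) + 706*710 = (-33268 + I*sqrt(69530)) + 501260 = 467992 + I*sqrt(69530)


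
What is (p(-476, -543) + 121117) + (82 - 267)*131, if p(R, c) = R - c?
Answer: 96949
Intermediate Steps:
(p(-476, -543) + 121117) + (82 - 267)*131 = ((-476 - 1*(-543)) + 121117) + (82 - 267)*131 = ((-476 + 543) + 121117) - 185*131 = (67 + 121117) - 24235 = 121184 - 24235 = 96949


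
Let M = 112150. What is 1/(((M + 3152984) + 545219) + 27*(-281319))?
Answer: -1/3785260 ≈ -2.6418e-7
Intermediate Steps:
1/(((M + 3152984) + 545219) + 27*(-281319)) = 1/(((112150 + 3152984) + 545219) + 27*(-281319)) = 1/((3265134 + 545219) - 7595613) = 1/(3810353 - 7595613) = 1/(-3785260) = -1/3785260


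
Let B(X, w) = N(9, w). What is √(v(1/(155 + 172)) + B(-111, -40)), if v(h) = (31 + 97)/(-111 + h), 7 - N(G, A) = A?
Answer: √943727759/4537 ≈ 6.7710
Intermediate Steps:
N(G, A) = 7 - A
B(X, w) = 7 - w
v(h) = 128/(-111 + h)
√(v(1/(155 + 172)) + B(-111, -40)) = √(128/(-111 + 1/(155 + 172)) + (7 - 1*(-40))) = √(128/(-111 + 1/327) + (7 + 40)) = √(128/(-111 + 1/327) + 47) = √(128/(-36296/327) + 47) = √(128*(-327/36296) + 47) = √(-5232/4537 + 47) = √(208007/4537) = √943727759/4537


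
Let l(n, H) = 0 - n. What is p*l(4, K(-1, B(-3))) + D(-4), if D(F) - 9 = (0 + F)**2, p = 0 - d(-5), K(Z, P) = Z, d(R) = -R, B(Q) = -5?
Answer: 45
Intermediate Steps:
p = -5 (p = 0 - (-1)*(-5) = 0 - 1*5 = 0 - 5 = -5)
D(F) = 9 + F**2 (D(F) = 9 + (0 + F)**2 = 9 + F**2)
l(n, H) = -n
p*l(4, K(-1, B(-3))) + D(-4) = -(-5)*4 + (9 + (-4)**2) = -5*(-4) + (9 + 16) = 20 + 25 = 45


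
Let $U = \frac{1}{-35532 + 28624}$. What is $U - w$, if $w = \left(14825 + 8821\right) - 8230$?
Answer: $- \frac{106493729}{6908} \approx -15416.0$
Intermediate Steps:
$w = 15416$ ($w = 23646 - 8230 = 15416$)
$U = - \frac{1}{6908}$ ($U = \frac{1}{-6908} = - \frac{1}{6908} \approx -0.00014476$)
$U - w = - \frac{1}{6908} - 15416 = - \frac{106493729}{6908}$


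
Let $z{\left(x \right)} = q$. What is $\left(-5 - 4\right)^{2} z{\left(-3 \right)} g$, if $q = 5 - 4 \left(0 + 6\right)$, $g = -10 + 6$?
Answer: $6156$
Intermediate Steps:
$g = -4$
$q = -19$ ($q = 5 - 24 = -19$)
$z{\left(x \right)} = -19$
$\left(-5 - 4\right)^{2} z{\left(-3 \right)} g = \left(-5 - 4\right)^{2} \left(-19\right) \left(-4\right) = \left(-9\right)^{2} \left(-19\right) \left(-4\right) = 81 \left(-19\right) \left(-4\right) = \left(-1539\right) \left(-4\right) = 6156$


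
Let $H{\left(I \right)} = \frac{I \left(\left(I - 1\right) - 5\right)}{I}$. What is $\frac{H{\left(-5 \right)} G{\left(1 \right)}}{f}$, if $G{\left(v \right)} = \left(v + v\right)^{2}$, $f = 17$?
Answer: $- \frac{44}{17} \approx -2.5882$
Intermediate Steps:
$G{\left(v \right)} = 4 v^{2}$ ($G{\left(v \right)} = \left(2 v\right)^{2} = 4 v^{2}$)
$H{\left(I \right)} = -6 + I$ ($H{\left(I \right)} = \frac{I \left(\left(I - 1\right) - 5\right)}{I} = \frac{I \left(\left(-1 + I\right) - 5\right)}{I} = \frac{I \left(-6 + I\right)}{I} = -6 + I$)
$\frac{H{\left(-5 \right)} G{\left(1 \right)}}{f} = \frac{\left(-6 - 5\right) 4 \cdot 1^{2}}{17} = - 11 \cdot 4 \cdot 1 \cdot \frac{1}{17} = \left(-11\right) 4 \cdot \frac{1}{17} = \left(-44\right) \frac{1}{17} = - \frac{44}{17}$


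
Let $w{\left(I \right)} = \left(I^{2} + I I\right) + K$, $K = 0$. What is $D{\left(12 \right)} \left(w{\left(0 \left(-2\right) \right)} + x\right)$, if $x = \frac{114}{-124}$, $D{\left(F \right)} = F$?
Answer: $- \frac{342}{31} \approx -11.032$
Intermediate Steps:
$w{\left(I \right)} = 2 I^{2}$ ($w{\left(I \right)} = \left(I^{2} + I I\right) + 0 = \left(I^{2} + I^{2}\right) + 0 = 2 I^{2} + 0 = 2 I^{2}$)
$x = - \frac{57}{62}$ ($x = 114 \left(- \frac{1}{124}\right) = - \frac{57}{62} \approx -0.91935$)
$D{\left(12 \right)} \left(w{\left(0 \left(-2\right) \right)} + x\right) = 12 \left(2 \left(0 \left(-2\right)\right)^{2} - \frac{57}{62}\right) = 12 \left(2 \cdot 0^{2} - \frac{57}{62}\right) = 12 \left(2 \cdot 0 - \frac{57}{62}\right) = 12 \left(0 - \frac{57}{62}\right) = 12 \left(- \frac{57}{62}\right) = - \frac{342}{31}$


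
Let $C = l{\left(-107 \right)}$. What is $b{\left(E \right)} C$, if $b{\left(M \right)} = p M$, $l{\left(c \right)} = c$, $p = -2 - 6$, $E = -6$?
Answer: $-5136$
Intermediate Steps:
$p = -8$ ($p = -2 - 6 = -8$)
$b{\left(M \right)} = - 8 M$
$C = -107$
$b{\left(E \right)} C = \left(-8\right) \left(-6\right) \left(-107\right) = 48 \left(-107\right) = -5136$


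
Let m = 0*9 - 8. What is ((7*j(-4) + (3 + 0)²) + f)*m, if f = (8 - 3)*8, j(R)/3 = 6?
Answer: -1400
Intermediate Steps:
j(R) = 18 (j(R) = 3*6 = 18)
m = -8 (m = 0 - 8 = -8)
f = 40 (f = 5*8 = 40)
((7*j(-4) + (3 + 0)²) + f)*m = ((7*18 + (3 + 0)²) + 40)*(-8) = ((126 + 3²) + 40)*(-8) = ((126 + 9) + 40)*(-8) = (135 + 40)*(-8) = 175*(-8) = -1400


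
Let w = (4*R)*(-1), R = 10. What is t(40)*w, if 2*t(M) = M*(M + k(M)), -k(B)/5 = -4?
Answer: -48000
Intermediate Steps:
k(B) = 20 (k(B) = -5*(-4) = 20)
w = -40 (w = (4*10)*(-1) = 40*(-1) = -40)
t(M) = M*(20 + M)/2 (t(M) = (M*(M + 20))/2 = (M*(20 + M))/2 = M*(20 + M)/2)
t(40)*w = ((1/2)*40*(20 + 40))*(-40) = ((1/2)*40*60)*(-40) = 1200*(-40) = -48000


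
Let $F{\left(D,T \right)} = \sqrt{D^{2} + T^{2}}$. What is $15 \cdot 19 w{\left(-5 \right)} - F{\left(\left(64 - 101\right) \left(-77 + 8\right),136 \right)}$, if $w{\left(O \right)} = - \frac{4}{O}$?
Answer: $228 - \sqrt{6536305} \approx -2328.6$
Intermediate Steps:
$15 \cdot 19 w{\left(-5 \right)} - F{\left(\left(64 - 101\right) \left(-77 + 8\right),136 \right)} = 15 \cdot 19 \left(- \frac{4}{-5}\right) - \sqrt{\left(\left(64 - 101\right) \left(-77 + 8\right)\right)^{2} + 136^{2}} = 285 \left(\left(-4\right) \left(- \frac{1}{5}\right)\right) - \sqrt{\left(\left(-37\right) \left(-69\right)\right)^{2} + 18496} = 285 \cdot \frac{4}{5} - \sqrt{2553^{2} + 18496} = 228 - \sqrt{6517809 + 18496} = 228 - \sqrt{6536305}$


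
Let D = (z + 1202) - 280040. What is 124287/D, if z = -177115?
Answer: -124287/455953 ≈ -0.27259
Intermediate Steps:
D = -455953 (D = (-177115 + 1202) - 280040 = -175913 - 280040 = -455953)
124287/D = 124287/(-455953) = 124287*(-1/455953) = -124287/455953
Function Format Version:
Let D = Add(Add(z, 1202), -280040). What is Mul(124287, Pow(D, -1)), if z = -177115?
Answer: Rational(-124287, 455953) ≈ -0.27259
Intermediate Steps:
D = -455953 (D = Add(Add(-177115, 1202), -280040) = Add(-175913, -280040) = -455953)
Mul(124287, Pow(D, -1)) = Mul(124287, Pow(-455953, -1)) = Mul(124287, Rational(-1, 455953)) = Rational(-124287, 455953)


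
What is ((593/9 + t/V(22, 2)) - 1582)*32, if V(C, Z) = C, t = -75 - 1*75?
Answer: -4824640/99 ≈ -48734.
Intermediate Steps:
t = -150 (t = -75 - 75 = -150)
((593/9 + t/V(22, 2)) - 1582)*32 = ((593/9 - 150/22) - 1582)*32 = ((593*(⅑) - 150*1/22) - 1582)*32 = ((593/9 - 75/11) - 1582)*32 = (5848/99 - 1582)*32 = -150770/99*32 = -4824640/99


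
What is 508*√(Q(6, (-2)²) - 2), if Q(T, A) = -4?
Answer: 508*I*√6 ≈ 1244.3*I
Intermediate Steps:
508*√(Q(6, (-2)²) - 2) = 508*√(-4 - 2) = 508*√(-6) = 508*(I*√6) = 508*I*√6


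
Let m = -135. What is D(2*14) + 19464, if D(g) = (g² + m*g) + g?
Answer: 16496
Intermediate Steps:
D(g) = g² - 134*g (D(g) = (g² - 135*g) + g = g² - 134*g)
D(2*14) + 19464 = (2*14)*(-134 + 2*14) + 19464 = 28*(-134 + 28) + 19464 = 28*(-106) + 19464 = -2968 + 19464 = 16496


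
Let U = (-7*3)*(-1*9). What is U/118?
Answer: 189/118 ≈ 1.6017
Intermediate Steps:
U = 189 (U = -21*(-9) = 189)
U/118 = 189/118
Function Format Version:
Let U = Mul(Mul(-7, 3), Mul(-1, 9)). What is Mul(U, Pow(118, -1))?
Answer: Rational(189, 118) ≈ 1.6017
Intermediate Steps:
U = 189 (U = Mul(-21, -9) = 189)
Mul(U, Pow(118, -1)) = Mul(189, Pow(118, -1)) = Mul(189, Rational(1, 118)) = Rational(189, 118)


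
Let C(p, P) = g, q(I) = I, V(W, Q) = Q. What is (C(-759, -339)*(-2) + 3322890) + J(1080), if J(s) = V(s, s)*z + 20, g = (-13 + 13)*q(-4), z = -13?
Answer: 3308870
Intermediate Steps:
g = 0 (g = (-13 + 13)*(-4) = 0*(-4) = 0)
C(p, P) = 0
J(s) = 20 - 13*s (J(s) = s*(-13) + 20 = -13*s + 20 = 20 - 13*s)
(C(-759, -339)*(-2) + 3322890) + J(1080) = (0*(-2) + 3322890) + (20 - 13*1080) = (0 + 3322890) + (20 - 14040) = 3322890 - 14020 = 3308870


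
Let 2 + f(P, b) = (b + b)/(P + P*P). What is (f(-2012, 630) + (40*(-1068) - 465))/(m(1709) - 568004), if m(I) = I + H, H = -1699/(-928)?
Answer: 40539749930368/531580883863513 ≈ 0.076263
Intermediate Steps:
H = 1699/928 (H = -1699*(-1/928) = 1699/928 ≈ 1.8308)
m(I) = 1699/928 + I (m(I) = I + 1699/928 = 1699/928 + I)
f(P, b) = -2 + 2*b/(P + P²) (f(P, b) = -2 + (b + b)/(P + P*P) = -2 + (2*b)/(P + P²) = -2 + 2*b/(P + P²))
(f(-2012, 630) + (40*(-1068) - 465))/(m(1709) - 568004) = (2*(630 - 1*(-2012) - 1*(-2012)²)/(-2012*(1 - 2012)) + (40*(-1068) - 465))/((1699/928 + 1709) - 568004) = (2*(-1/2012)*(630 + 2012 - 1*4048144)/(-2011) + (-42720 - 465))/(1587651/928 - 568004) = (2*(-1/2012)*(-1/2011)*(630 + 2012 - 4048144) - 43185)/(-525520061/928) = (2*(-1/2012)*(-1/2011)*(-4045502) - 43185)*(-928/525520061) = (-2022751/1011533 - 43185)*(-928/525520061) = -43685075356/1011533*(-928/525520061) = 40539749930368/531580883863513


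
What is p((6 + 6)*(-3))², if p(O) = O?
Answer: 1296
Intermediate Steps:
p((6 + 6)*(-3))² = ((6 + 6)*(-3))² = (12*(-3))² = (-36)² = 1296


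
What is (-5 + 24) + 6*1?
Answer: 25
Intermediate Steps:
(-5 + 24) + 6*1 = 19 + 6 = 25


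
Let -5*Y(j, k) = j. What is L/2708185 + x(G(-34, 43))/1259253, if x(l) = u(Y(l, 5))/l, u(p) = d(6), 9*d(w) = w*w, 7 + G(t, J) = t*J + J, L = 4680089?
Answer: 4202005683521251/2431536831178965 ≈ 1.7281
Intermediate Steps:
Y(j, k) = -j/5
G(t, J) = -7 + J + J*t (G(t, J) = -7 + (t*J + J) = -7 + (J*t + J) = -7 + (J + J*t) = -7 + J + J*t)
d(w) = w²/9 (d(w) = (w*w)/9 = w²/9)
u(p) = 4 (u(p) = (⅑)*6² = (⅑)*36 = 4)
x(l) = 4/l
L/2708185 + x(G(-34, 43))/1259253 = 4680089/2708185 + (4/(-7 + 43 + 43*(-34)))/1259253 = 4680089*(1/2708185) + (4/(-7 + 43 - 1462))*(1/1259253) = 4680089/2708185 + (4/(-1426))*(1/1259253) = 4680089/2708185 + (4*(-1/1426))*(1/1259253) = 4680089/2708185 - 2/713*1/1259253 = 4680089/2708185 - 2/897847389 = 4202005683521251/2431536831178965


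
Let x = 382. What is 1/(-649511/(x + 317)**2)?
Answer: -488601/649511 ≈ -0.75226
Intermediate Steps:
1/(-649511/(x + 317)**2) = 1/(-649511/(382 + 317)**2) = 1/(-649511/(699**2)) = 1/(-649511/488601) = -488601/649511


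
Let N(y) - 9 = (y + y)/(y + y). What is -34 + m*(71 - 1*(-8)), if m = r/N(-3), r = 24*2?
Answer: 1726/5 ≈ 345.20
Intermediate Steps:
N(y) = 10 (N(y) = 9 + (y + y)/(y + y) = 9 + (2*y)/((2*y)) = 9 + (2*y)*(1/(2*y)) = 9 + 1 = 10)
r = 48
m = 24/5 (m = 48/10 = 48*(⅒) = 24/5 ≈ 4.8000)
-34 + m*(71 - 1*(-8)) = -34 + 24*(71 - 1*(-8))/5 = -34 + 24*(71 + 8)/5 = -34 + (24/5)*79 = -34 + 1896/5 = 1726/5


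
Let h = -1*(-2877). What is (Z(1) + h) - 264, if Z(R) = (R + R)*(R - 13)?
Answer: 2589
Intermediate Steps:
Z(R) = 2*R*(-13 + R) (Z(R) = (2*R)*(-13 + R) = 2*R*(-13 + R))
h = 2877
(Z(1) + h) - 264 = (2*1*(-13 + 1) + 2877) - 264 = (2*1*(-12) + 2877) - 264 = (-24 + 2877) - 264 = 2853 - 264 = 2589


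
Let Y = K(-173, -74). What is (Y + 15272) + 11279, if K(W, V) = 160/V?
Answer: 982307/37 ≈ 26549.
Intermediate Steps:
Y = -80/37 (Y = 160/(-74) = 160*(-1/74) = -80/37 ≈ -2.1622)
(Y + 15272) + 11279 = (-80/37 + 15272) + 11279 = 564984/37 + 11279 = 982307/37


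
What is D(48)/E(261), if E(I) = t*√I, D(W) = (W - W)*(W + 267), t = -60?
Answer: 0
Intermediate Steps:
D(W) = 0 (D(W) = 0*(267 + W) = 0)
E(I) = -60*√I
D(48)/E(261) = 0/((-180*√29)) = 0*(-√29/5220) = 0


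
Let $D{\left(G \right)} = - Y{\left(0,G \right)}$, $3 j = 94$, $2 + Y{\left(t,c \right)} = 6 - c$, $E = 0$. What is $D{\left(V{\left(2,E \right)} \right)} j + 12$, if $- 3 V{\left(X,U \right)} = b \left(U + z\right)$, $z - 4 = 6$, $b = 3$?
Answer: $- \frac{1280}{3} \approx -426.67$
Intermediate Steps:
$z = 10$ ($z = 4 + 6 = 10$)
$Y{\left(t,c \right)} = 4 - c$ ($Y{\left(t,c \right)} = -2 - \left(-6 + c\right) = 4 - c$)
$V{\left(X,U \right)} = -10 - U$ ($V{\left(X,U \right)} = - \frac{3 \left(U + 10\right)}{3} = - \frac{3 \left(10 + U\right)}{3} = - \frac{30 + 3 U}{3} = -10 - U$)
$j = \frac{94}{3}$ ($j = \frac{1}{3} \cdot 94 = \frac{94}{3} \approx 31.333$)
$D{\left(G \right)} = -4 + G$ ($D{\left(G \right)} = - (4 - G) = -4 + G$)
$D{\left(V{\left(2,E \right)} \right)} j + 12 = \left(-4 - 10\right) \frac{94}{3} + 12 = \left(-14\right) \frac{94}{3} + 12 = - \frac{1316}{3} + 12 = - \frac{1280}{3}$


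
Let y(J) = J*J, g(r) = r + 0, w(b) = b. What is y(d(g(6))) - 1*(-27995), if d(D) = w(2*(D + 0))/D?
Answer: 27999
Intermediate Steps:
g(r) = r
d(D) = 2 (d(D) = (2*(D + 0))/D = (2*D)/D = 2)
y(J) = J²
y(d(g(6))) - 1*(-27995) = 2² - 1*(-27995) = 4 + 27995 = 27999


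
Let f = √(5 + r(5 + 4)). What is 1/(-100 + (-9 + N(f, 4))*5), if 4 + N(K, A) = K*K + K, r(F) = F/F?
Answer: -9/1205 - √6/3615 ≈ -0.0081465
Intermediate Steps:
r(F) = 1
f = √6 (f = √(5 + 1) = √6 ≈ 2.4495)
N(K, A) = -4 + K + K² (N(K, A) = -4 + (K*K + K) = -4 + (K² + K) = -4 + (K + K²) = -4 + K + K²)
1/(-100 + (-9 + N(f, 4))*5) = 1/(-100 + (-9 + (-4 + √6 + (√6)²))*5) = 1/(-100 + (-9 + (-4 + √6 + 6))*5) = 1/(-100 + (-9 + (2 + √6))*5) = 1/(-100 + (-7 + √6)*5) = 1/(-100 + (-35 + 5*√6)) = 1/(-135 + 5*√6)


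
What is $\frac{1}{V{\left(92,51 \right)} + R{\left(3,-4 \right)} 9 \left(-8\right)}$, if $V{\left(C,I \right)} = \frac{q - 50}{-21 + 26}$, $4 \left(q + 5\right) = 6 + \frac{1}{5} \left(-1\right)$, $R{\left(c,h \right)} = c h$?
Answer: $\frac{100}{85329} \approx 0.0011719$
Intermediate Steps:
$q = - \frac{71}{20}$ ($q = -5 + \frac{6 + \frac{1}{5} \left(-1\right)}{4} = -5 + \frac{6 - \frac{1}{5}}{4} = -5 + \frac{1}{4} \cdot \frac{29}{5} = -5 + \frac{29}{20} = - \frac{71}{20} \approx -3.55$)
$V{\left(C,I \right)} = - \frac{1071}{100}$ ($V{\left(C,I \right)} = \frac{- \frac{71}{20} - 50}{-21 + 26} = - \frac{1071}{20 \cdot 5} = \left(- \frac{1071}{20}\right) \frac{1}{5} = - \frac{1071}{100}$)
$\frac{1}{V{\left(92,51 \right)} + R{\left(3,-4 \right)} 9 \left(-8\right)} = \frac{1}{- \frac{1071}{100} + 3 \left(-4\right) 9 \left(-8\right)} = \frac{1}{- \frac{1071}{100} + \left(-12\right) 9 \left(-8\right)} = \frac{1}{- \frac{1071}{100} - -864} = \frac{1}{- \frac{1071}{100} + 864} = \frac{1}{\frac{85329}{100}} = \frac{100}{85329}$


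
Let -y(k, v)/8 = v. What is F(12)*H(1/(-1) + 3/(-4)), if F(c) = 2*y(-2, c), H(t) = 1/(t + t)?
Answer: 384/7 ≈ 54.857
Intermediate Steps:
y(k, v) = -8*v
H(t) = 1/(2*t)
F(c) = -16*c (F(c) = 2*(-8*c) = -16*c)
F(12)*H(1/(-1) + 3/(-4)) = (-16*12)*(1/(2*(1/(-1) + 3/(-4)))) = -96/(1*(-1) + 3*(-¼)) = -96/(-1 - ¾) = -96/(-7/4) = -96*(-4)/7 = -192*(-2/7) = 384/7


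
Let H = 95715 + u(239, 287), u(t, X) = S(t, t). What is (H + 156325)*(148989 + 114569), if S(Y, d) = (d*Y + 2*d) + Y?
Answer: 81670825924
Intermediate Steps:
S(Y, d) = Y + 2*d + Y*d (S(Y, d) = (Y*d + 2*d) + Y = (2*d + Y*d) + Y = Y + 2*d + Y*d)
u(t, X) = t² + 3*t (u(t, X) = t + 2*t + t*t = t + 2*t + t² = t² + 3*t)
H = 153553 (H = 95715 + 239*(3 + 239) = 95715 + 239*242 = 95715 + 57838 = 153553)
(H + 156325)*(148989 + 114569) = (153553 + 156325)*(148989 + 114569) = 309878*263558 = 81670825924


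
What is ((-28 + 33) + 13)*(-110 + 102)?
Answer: -144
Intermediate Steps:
((-28 + 33) + 13)*(-110 + 102) = (5 + 13)*(-8) = 18*(-8) = -144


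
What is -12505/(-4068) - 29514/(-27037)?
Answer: 458160637/109986516 ≈ 4.1656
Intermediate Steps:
-12505/(-4068) - 29514/(-27037) = -12505*(-1/4068) - 29514*(-1/27037) = 12505/4068 + 29514/27037 = 458160637/109986516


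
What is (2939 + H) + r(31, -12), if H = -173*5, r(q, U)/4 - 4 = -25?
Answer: 1990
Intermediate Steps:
r(q, U) = -84 (r(q, U) = 16 + 4*(-25) = 16 - 100 = -84)
H = -865
(2939 + H) + r(31, -12) = (2939 - 865) - 84 = 2074 - 84 = 1990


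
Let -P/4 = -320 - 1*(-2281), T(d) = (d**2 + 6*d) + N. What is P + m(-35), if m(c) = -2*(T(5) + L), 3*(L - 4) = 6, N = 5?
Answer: -7976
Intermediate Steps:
T(d) = 5 + d**2 + 6*d (T(d) = (d**2 + 6*d) + 5 = 5 + d**2 + 6*d)
L = 6 (L = 4 + (1/3)*6 = 4 + 2 = 6)
m(c) = -132 (m(c) = -2*((5 + 5**2 + 6*5) + 6) = -2*((5 + 25 + 30) + 6) = -2*(60 + 6) = -2*66 = -132)
P = -7844 (P = -4*(-320 - 1*(-2281)) = -4*(-320 + 2281) = -4*1961 = -7844)
P + m(-35) = -7844 - 132 = -7976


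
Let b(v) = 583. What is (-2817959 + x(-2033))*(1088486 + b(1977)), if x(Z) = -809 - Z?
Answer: -3067618769715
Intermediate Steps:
(-2817959 + x(-2033))*(1088486 + b(1977)) = (-2817959 + (-809 - 1*(-2033)))*(1088486 + 583) = (-2817959 + (-809 + 2033))*1089069 = (-2817959 + 1224)*1089069 = -2816735*1089069 = -3067618769715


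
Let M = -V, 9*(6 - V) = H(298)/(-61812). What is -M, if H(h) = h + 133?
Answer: 3338279/556308 ≈ 6.0008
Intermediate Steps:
H(h) = 133 + h
V = 3338279/556308 (V = 6 - (133 + 298)/(9*(-61812)) = 6 - 431*(-1)/(9*61812) = 6 - 1/9*(-431/61812) = 6 + 431/556308 = 3338279/556308 ≈ 6.0008)
M = -3338279/556308 (M = -1*3338279/556308 = -3338279/556308 ≈ -6.0008)
-M = -1*(-3338279/556308) = 3338279/556308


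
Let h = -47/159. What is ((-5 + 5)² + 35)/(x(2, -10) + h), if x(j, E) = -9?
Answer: -5565/1478 ≈ -3.7652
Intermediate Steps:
h = -47/159 (h = -47*1/159 = -47/159 ≈ -0.29560)
((-5 + 5)² + 35)/(x(2, -10) + h) = ((-5 + 5)² + 35)/(-9 - 47/159) = (0² + 35)/(-1478/159) = -159*(0 + 35)/1478 = -159/1478*35 = -5565/1478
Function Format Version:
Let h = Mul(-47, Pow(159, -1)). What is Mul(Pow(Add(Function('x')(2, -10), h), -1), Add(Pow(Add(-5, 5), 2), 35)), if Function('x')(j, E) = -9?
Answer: Rational(-5565, 1478) ≈ -3.7652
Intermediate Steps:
h = Rational(-47, 159) (h = Mul(-47, Rational(1, 159)) = Rational(-47, 159) ≈ -0.29560)
Mul(Pow(Add(Function('x')(2, -10), h), -1), Add(Pow(Add(-5, 5), 2), 35)) = Mul(Pow(Add(-9, Rational(-47, 159)), -1), Add(Pow(Add(-5, 5), 2), 35)) = Mul(Pow(Rational(-1478, 159), -1), Add(Pow(0, 2), 35)) = Mul(Rational(-159, 1478), Add(0, 35)) = Mul(Rational(-159, 1478), 35) = Rational(-5565, 1478)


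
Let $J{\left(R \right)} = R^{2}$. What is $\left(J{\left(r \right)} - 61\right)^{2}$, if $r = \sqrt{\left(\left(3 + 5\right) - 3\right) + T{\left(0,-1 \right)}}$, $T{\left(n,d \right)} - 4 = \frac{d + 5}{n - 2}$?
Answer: $2916$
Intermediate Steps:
$T{\left(n,d \right)} = 4 + \frac{5 + d}{-2 + n}$ ($T{\left(n,d \right)} = 4 + \frac{d + 5}{n - 2} = 4 + \frac{5 + d}{-2 + n}$)
$r = \sqrt{7}$ ($r = \sqrt{\left(\left(3 + 5\right) - 3\right) + \frac{-3 - 1 + 4 \cdot 0}{-2 + 0}} = \sqrt{\left(8 - 3\right) + \frac{-3 - 1 + 0}{-2}} = \sqrt{5 - -2} = \sqrt{5 + 2} = \sqrt{7} \approx 2.6458$)
$\left(J{\left(r \right)} - 61\right)^{2} = \left(\left(\sqrt{7}\right)^{2} - 61\right)^{2} = \left(7 - 61\right)^{2} = \left(-54\right)^{2} = 2916$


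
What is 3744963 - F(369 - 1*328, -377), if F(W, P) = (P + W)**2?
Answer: 3632067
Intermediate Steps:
3744963 - F(369 - 1*328, -377) = 3744963 - (-377 + (369 - 1*328))**2 = 3744963 - (-377 + (369 - 328))**2 = 3744963 - (-377 + 41)**2 = 3744963 - 1*(-336)**2 = 3744963 - 1*112896 = 3744963 - 112896 = 3632067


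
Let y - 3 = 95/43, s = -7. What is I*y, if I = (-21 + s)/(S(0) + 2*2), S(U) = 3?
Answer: -896/43 ≈ -20.837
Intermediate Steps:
y = 224/43 (y = 3 + 95/43 = 224/43 ≈ 5.2093)
I = -4 (I = (-21 - 7)/(3 + 2*2) = -28/(3 + 4) = -28/7 = -28*⅐ = -4)
I*y = -4*224/43 = -896/43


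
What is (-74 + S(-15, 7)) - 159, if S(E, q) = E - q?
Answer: -255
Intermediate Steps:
(-74 + S(-15, 7)) - 159 = (-74 + (-15 - 1*7)) - 159 = (-74 + (-15 - 7)) - 159 = (-74 - 22) - 159 = -96 - 159 = -255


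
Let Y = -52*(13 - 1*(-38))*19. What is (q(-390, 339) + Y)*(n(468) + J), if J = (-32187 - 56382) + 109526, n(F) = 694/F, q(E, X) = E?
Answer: -1064229845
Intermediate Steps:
Y = -50388 (Y = -52*(13 + 38)*19 = -52*51*19 = -2652*19 = -50388)
J = 20957 (J = -88569 + 109526 = 20957)
(q(-390, 339) + Y)*(n(468) + J) = (-390 - 50388)*(694/468 + 20957) = -50778*(694*(1/468) + 20957) = -50778*(347/234 + 20957) = -50778*4904285/234 = -1064229845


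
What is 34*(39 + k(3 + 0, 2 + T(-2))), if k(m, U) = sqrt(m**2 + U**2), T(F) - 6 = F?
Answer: 1326 + 102*sqrt(5) ≈ 1554.1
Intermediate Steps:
T(F) = 6 + F
k(m, U) = sqrt(U**2 + m**2)
34*(39 + k(3 + 0, 2 + T(-2))) = 34*(39 + sqrt((2 + (6 - 2))**2 + (3 + 0)**2)) = 34*(39 + sqrt((2 + 4)**2 + 3**2)) = 34*(39 + sqrt(6**2 + 9)) = 34*(39 + sqrt(36 + 9)) = 34*(39 + sqrt(45)) = 34*(39 + 3*sqrt(5)) = 1326 + 102*sqrt(5)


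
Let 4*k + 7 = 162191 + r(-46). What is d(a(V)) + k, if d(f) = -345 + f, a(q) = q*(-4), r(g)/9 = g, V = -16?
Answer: 80323/2 ≈ 40162.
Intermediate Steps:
r(g) = 9*g
a(q) = -4*q
k = 80885/2 (k = -7/4 + (162191 + 9*(-46))/4 = -7/4 + (162191 - 414)/4 = -7/4 + (¼)*161777 = -7/4 + 161777/4 = 80885/2 ≈ 40443.)
d(a(V)) + k = (-345 - 4*(-16)) + 80885/2 = (-345 + 64) + 80885/2 = -281 + 80885/2 = 80323/2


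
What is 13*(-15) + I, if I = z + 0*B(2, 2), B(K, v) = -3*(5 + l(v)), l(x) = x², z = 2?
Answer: -193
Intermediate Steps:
B(K, v) = -15 - 3*v² (B(K, v) = -3*(5 + v²) = -15 - 3*v²)
I = 2 (I = 2 + 0*(-15 - 3*2²) = 2 + 0*(-15 - 3*4) = 2 + 0*(-15 - 12) = 2 + 0*(-27) = 2 + 0 = 2)
13*(-15) + I = 13*(-15) + 2 = -195 + 2 = -193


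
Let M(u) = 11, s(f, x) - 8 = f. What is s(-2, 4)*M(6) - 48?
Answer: 18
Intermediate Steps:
s(f, x) = 8 + f
s(-2, 4)*M(6) - 48 = (8 - 2)*11 - 48 = 6*11 - 48 = 66 - 48 = 18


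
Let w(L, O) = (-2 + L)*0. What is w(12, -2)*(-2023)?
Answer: 0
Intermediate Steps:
w(L, O) = 0
w(12, -2)*(-2023) = 0*(-2023) = 0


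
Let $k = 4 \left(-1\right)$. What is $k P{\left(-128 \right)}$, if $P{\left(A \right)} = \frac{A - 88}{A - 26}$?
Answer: $- \frac{432}{77} \approx -5.6104$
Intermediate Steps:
$P{\left(A \right)} = \frac{-88 + A}{-26 + A}$
$k = -4$
$k P{\left(-128 \right)} = - 4 \frac{-88 - 128}{-26 - 128} = - 4 \frac{1}{-154} \left(-216\right) = - 4 \left(\left(- \frac{1}{154}\right) \left(-216\right)\right) = \left(-4\right) \frac{108}{77} = - \frac{432}{77}$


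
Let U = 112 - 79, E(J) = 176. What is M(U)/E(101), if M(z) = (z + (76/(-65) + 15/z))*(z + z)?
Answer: 17313/1430 ≈ 12.107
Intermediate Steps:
U = 33
M(z) = 2*z*(-76/65 + z + 15/z) (M(z) = (z + (76*(-1/65) + 15/z))*(2*z) = (z + (-76/65 + 15/z))*(2*z) = (-76/65 + z + 15/z)*(2*z) = 2*z*(-76/65 + z + 15/z))
M(U)/E(101) = (30 + 2*33**2 - 152/65*33)/176 = (30 + 2*1089 - 5016/65)*(1/176) = (30 + 2178 - 5016/65)*(1/176) = (138504/65)*(1/176) = 17313/1430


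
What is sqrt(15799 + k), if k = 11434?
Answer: sqrt(27233) ≈ 165.02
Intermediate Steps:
sqrt(15799 + k) = sqrt(15799 + 11434) = sqrt(27233)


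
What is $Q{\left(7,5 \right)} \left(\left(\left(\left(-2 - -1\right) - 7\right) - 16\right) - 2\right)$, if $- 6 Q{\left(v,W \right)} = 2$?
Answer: $\frac{26}{3} \approx 8.6667$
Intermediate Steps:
$Q{\left(v,W \right)} = - \frac{1}{3}$ ($Q{\left(v,W \right)} = \left(- \frac{1}{6}\right) 2 = - \frac{1}{3}$)
$Q{\left(7,5 \right)} \left(\left(\left(\left(-2 - -1\right) - 7\right) - 16\right) - 2\right) = - \frac{\left(\left(\left(-2 - -1\right) - 7\right) - 16\right) - 2}{3} = - \frac{\left(\left(\left(-2 + 1\right) - 7\right) - 16\right) - 2}{3} = - \frac{\left(\left(-1 - 7\right) - 16\right) - 2}{3} = - \frac{\left(-8 - 16\right) - 2}{3} = - \frac{-24 - 2}{3} = \left(- \frac{1}{3}\right) \left(-26\right) = \frac{26}{3}$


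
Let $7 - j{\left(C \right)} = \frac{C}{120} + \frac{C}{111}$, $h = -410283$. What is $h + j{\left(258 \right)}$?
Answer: $- \frac{303607551}{740} \approx -4.1028 \cdot 10^{5}$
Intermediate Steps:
$j{\left(C \right)} = 7 - \frac{77 C}{4440}$ ($j{\left(C \right)} = 7 - \left(\frac{C}{120} + \frac{C}{111}\right) = 7 - \frac{77 C}{4440}$)
$h + j{\left(258 \right)} = -410283 + \left(7 - \frac{3311}{740}\right) = -410283 + \frac{1869}{740} = - \frac{303607551}{740}$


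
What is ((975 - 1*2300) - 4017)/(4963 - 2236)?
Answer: -5342/2727 ≈ -1.9589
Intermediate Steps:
((975 - 1*2300) - 4017)/(4963 - 2236) = ((975 - 2300) - 4017)/2727 = (-1325 - 4017)*(1/2727) = -5342*1/2727 = -5342/2727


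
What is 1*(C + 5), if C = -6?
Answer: -1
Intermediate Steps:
1*(C + 5) = 1*(-6 + 5) = 1*(-1) = -1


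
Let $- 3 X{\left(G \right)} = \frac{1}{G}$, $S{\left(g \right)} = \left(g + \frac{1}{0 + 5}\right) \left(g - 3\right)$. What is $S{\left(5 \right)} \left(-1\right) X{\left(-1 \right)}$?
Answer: $- \frac{52}{15} \approx -3.4667$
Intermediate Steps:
$S{\left(g \right)} = \left(-3 + g\right) \left(\frac{1}{5} + g\right)$ ($S{\left(g \right)} = \left(g + \frac{1}{5}\right) \left(-3 + g\right) = \left(\frac{1}{5} + g\right) \left(-3 + g\right) = \left(-3 + g\right) \left(\frac{1}{5} + g\right)$)
$X{\left(G \right)} = - \frac{1}{3 G}$
$S{\left(5 \right)} \left(-1\right) X{\left(-1 \right)} = \left(- \frac{3}{5} + 5^{2} - 14\right) \left(-1\right) \left(- \frac{1}{3 \left(-1\right)}\right) = \left(- \frac{3}{5} + 25 - 14\right) \left(-1\right) \left(\left(- \frac{1}{3}\right) \left(-1\right)\right) = \frac{52}{5} \left(-1\right) \frac{1}{3} = \left(- \frac{52}{5}\right) \frac{1}{3} = - \frac{52}{15}$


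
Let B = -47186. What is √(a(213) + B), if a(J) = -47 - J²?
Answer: I*√92602 ≈ 304.31*I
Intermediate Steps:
√(a(213) + B) = √((-47 - 1*213²) - 47186) = √((-47 - 1*45369) - 47186) = √((-47 - 45369) - 47186) = √(-45416 - 47186) = √(-92602) = I*√92602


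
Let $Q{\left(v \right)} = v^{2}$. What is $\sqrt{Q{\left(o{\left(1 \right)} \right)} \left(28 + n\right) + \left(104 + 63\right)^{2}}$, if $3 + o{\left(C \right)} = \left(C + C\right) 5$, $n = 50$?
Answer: $\sqrt{31711} \approx 178.08$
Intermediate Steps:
$o{\left(C \right)} = -3 + 10 C$ ($o{\left(C \right)} = -3 + \left(C + C\right) 5 = -3 + 2 C 5 = -3 + 10 C$)
$\sqrt{Q{\left(o{\left(1 \right)} \right)} \left(28 + n\right) + \left(104 + 63\right)^{2}} = \sqrt{\left(-3 + 10 \cdot 1\right)^{2} \left(28 + 50\right) + \left(104 + 63\right)^{2}} = \sqrt{\left(-3 + 10\right)^{2} \cdot 78 + 167^{2}} = \sqrt{7^{2} \cdot 78 + 27889} = \sqrt{49 \cdot 78 + 27889} = \sqrt{3822 + 27889} = \sqrt{31711}$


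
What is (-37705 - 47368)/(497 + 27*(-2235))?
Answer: 85073/59848 ≈ 1.4215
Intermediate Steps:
(-37705 - 47368)/(497 + 27*(-2235)) = -85073/(497 - 60345) = -85073/(-59848) = -85073*(-1/59848) = 85073/59848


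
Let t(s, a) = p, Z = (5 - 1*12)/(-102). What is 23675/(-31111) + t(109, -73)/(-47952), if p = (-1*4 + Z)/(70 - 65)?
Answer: -578971960489/760835682720 ≈ -0.76097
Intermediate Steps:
Z = 7/102 (Z = (5 - 12)*(-1/102) = -7*(-1/102) = 7/102 ≈ 0.068627)
p = -401/510 (p = (-1*4 + 7/102)/(70 - 65) = (-4 + 7/102)/5 = -401/102*1/5 = -401/510 ≈ -0.78627)
t(s, a) = -401/510
23675/(-31111) + t(109, -73)/(-47952) = 23675/(-31111) - 401/510/(-47952) = 23675*(-1/31111) - 401/510*(-1/47952) = -23675/31111 + 401/24455520 = -578971960489/760835682720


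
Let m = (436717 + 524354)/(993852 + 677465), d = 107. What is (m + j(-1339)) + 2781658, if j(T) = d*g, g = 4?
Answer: 4649748588333/1671317 ≈ 2.7821e+6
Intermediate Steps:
j(T) = 428 (j(T) = 107*4 = 428)
m = 961071/1671317 ≈ 0.57504
(m + j(-1339)) + 2781658 = (961071/1671317 + 428) + 2781658 = 716284747/1671317 + 2781658 = 4649748588333/1671317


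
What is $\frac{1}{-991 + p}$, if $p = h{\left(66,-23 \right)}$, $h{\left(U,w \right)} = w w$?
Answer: $- \frac{1}{462} \approx -0.0021645$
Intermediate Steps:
$h{\left(U,w \right)} = w^{2}$
$p = 529$ ($p = \left(-23\right)^{2} = 529$)
$\frac{1}{-991 + p} = \frac{1}{-991 + 529} = \frac{1}{-462} = - \frac{1}{462}$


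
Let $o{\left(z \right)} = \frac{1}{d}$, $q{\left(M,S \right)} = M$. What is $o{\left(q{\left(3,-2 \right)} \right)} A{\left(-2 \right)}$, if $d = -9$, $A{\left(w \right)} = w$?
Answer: $\frac{2}{9} \approx 0.22222$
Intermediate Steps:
$o{\left(z \right)} = - \frac{1}{9}$ ($o{\left(z \right)} = \frac{1}{-9} = - \frac{1}{9}$)
$o{\left(q{\left(3,-2 \right)} \right)} A{\left(-2 \right)} = \left(- \frac{1}{9}\right) \left(-2\right) = \frac{2}{9}$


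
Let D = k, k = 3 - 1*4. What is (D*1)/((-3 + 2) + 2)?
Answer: -1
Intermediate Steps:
k = -1 (k = 3 - 4 = -1)
D = -1
(D*1)/((-3 + 2) + 2) = (-1*1)/((-3 + 2) + 2) = -1/(-1 + 2) = -1/1 = -1*1 = -1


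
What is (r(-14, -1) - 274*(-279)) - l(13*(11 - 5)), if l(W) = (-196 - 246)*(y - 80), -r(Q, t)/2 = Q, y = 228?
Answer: 141890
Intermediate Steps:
r(Q, t) = -2*Q
l(W) = -65416 (l(W) = (-196 - 246)*(228 - 80) = -442*148 = -65416)
(r(-14, -1) - 274*(-279)) - l(13*(11 - 5)) = (-2*(-14) - 274*(-279)) - 1*(-65416) = (28 + 76446) + 65416 = 76474 + 65416 = 141890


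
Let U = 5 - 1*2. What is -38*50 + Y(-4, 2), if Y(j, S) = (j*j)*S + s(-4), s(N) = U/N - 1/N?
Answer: -3737/2 ≈ -1868.5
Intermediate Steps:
U = 3 (U = 5 - 2 = 3)
s(N) = 2/N (s(N) = 3/N - 1/N = 2/N)
Y(j, S) = -1/2 + S*j**2 (Y(j, S) = (j*j)*S + 2/(-4) = j**2*S + 2*(-1/4) = S*j**2 - 1/2 = -1/2 + S*j**2)
-38*50 + Y(-4, 2) = -38*50 + (-1/2 + 2*(-4)**2) = -1900 + (-1/2 + 2*16) = -1900 + (-1/2 + 32) = -1900 + 63/2 = -3737/2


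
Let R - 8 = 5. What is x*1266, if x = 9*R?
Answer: 148122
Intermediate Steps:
R = 13 (R = 8 + 5 = 13)
x = 117 (x = 9*13 = 117)
x*1266 = 117*1266 = 148122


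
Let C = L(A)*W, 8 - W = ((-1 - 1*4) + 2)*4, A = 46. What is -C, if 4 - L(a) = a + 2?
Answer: 880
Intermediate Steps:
L(a) = 2 - a (L(a) = 4 - (a + 2) = 4 - (2 + a) = 4 + (-2 - a) = 2 - a)
W = 20 (W = 8 - ((-1 - 1*4) + 2)*4 = 8 - ((-1 - 4) + 2)*4 = 8 - (-5 + 2)*4 = 8 - (-3)*4 = 8 - 1*(-12) = 8 + 12 = 20)
C = -880 (C = (2 - 1*46)*20 = (2 - 46)*20 = -44*20 = -880)
-C = -1*(-880) = 880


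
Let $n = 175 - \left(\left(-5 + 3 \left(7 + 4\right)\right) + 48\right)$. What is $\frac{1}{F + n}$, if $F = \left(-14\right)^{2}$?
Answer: $\frac{1}{295} \approx 0.0033898$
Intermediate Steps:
$F = 196$
$n = 99$ ($n = 175 - \left(\left(-5 + 3 \cdot 11\right) + 48\right) = 175 - \left(\left(-5 + 33\right) + 48\right) = 175 - \left(28 + 48\right) = 175 - 76 = 99$)
$\frac{1}{F + n} = \frac{1}{196 + 99} = \frac{1}{295}$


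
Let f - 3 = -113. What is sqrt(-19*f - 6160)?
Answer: I*sqrt(4070) ≈ 63.797*I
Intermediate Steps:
f = -110 (f = 3 - 113 = -110)
sqrt(-19*f - 6160) = sqrt(-19*(-110) - 6160) = sqrt(2090 - 6160) = sqrt(-4070) = I*sqrt(4070)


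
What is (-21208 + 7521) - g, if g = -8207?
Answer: -5480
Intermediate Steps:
(-21208 + 7521) - g = (-21208 + 7521) - 1*(-8207) = -13687 + 8207 = -5480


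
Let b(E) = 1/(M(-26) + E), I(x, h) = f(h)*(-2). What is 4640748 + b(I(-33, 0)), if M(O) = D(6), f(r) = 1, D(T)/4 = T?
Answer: 102096457/22 ≈ 4.6408e+6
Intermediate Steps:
D(T) = 4*T
M(O) = 24 (M(O) = 4*6 = 24)
I(x, h) = -2 (I(x, h) = 1*(-2) = -2)
b(E) = 1/(24 + E)
4640748 + b(I(-33, 0)) = 4640748 + 1/(24 - 2) = 4640748 + 1/22 = 102096457/22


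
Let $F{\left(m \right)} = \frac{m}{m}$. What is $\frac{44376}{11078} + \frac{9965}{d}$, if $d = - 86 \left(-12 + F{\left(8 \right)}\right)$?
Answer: $\frac{76185983}{5239894} \approx 14.54$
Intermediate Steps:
$F{\left(m \right)} = 1$
$d = 946$ ($d = - 86 \left(-12 + 1\right) = \left(-86\right) \left(-11\right) = 946$)
$\frac{44376}{11078} + \frac{9965}{d} = \frac{44376}{11078} + \frac{9965}{946} = 44376 \cdot \frac{1}{11078} + 9965 \cdot \frac{1}{946} = \frac{22188}{5539} + \frac{9965}{946} = \frac{76185983}{5239894}$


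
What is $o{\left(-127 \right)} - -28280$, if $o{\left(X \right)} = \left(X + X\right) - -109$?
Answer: $28135$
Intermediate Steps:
$o{\left(X \right)} = 109 + 2 X$ ($o{\left(X \right)} = 2 X + 109 = 109 + 2 X$)
$o{\left(-127 \right)} - -28280 = \left(109 + 2 \left(-127\right)\right) - -28280 = \left(109 - 254\right) + 28280 = -145 + 28280 = 28135$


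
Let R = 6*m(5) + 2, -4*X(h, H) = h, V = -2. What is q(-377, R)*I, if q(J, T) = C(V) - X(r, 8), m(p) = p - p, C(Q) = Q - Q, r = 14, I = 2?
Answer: 7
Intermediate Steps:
X(h, H) = -h/4
C(Q) = 0
m(p) = 0
R = 2 (R = 6*0 + 2 = 0 + 2 = 2)
q(J, T) = 7/2 (q(J, T) = 0 - (-1)*14/4 = 0 - 1*(-7/2) = 0 + 7/2 = 7/2)
q(-377, R)*I = (7/2)*2 = 7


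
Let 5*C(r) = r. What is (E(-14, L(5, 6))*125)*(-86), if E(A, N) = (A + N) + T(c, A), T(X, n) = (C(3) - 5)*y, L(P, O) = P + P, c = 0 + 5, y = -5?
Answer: -193500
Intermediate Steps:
C(r) = r/5
c = 5
L(P, O) = 2*P
T(X, n) = 22 (T(X, n) = ((⅕)*3 - 5)*(-5) = (⅗ - 5)*(-5) = -22/5*(-5) = 22)
E(A, N) = 22 + A + N (E(A, N) = (A + N) + 22 = 22 + A + N)
(E(-14, L(5, 6))*125)*(-86) = ((22 - 14 + 2*5)*125)*(-86) = ((22 - 14 + 10)*125)*(-86) = (18*125)*(-86) = 2250*(-86) = -193500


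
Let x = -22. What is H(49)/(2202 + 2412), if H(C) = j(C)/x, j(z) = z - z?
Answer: 0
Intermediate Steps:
j(z) = 0
H(C) = 0 (H(C) = 0/(-22) = 0*(-1/22) = 0)
H(49)/(2202 + 2412) = 0/(2202 + 2412) = 0/4614 = 0*(1/4614) = 0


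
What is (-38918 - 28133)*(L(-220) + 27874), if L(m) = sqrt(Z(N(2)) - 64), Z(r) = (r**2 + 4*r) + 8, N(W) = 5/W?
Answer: -1868979574 - 67051*I*sqrt(159)/2 ≈ -1.869e+9 - 4.2274e+5*I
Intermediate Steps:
Z(r) = 8 + r**2 + 4*r
L(m) = I*sqrt(159)/2 (L(m) = sqrt((8 + (5/2)**2 + 4*(5/2)) - 64) = sqrt((8 + 25/4 + 10) - 64) = sqrt(97/4 - 64) = sqrt(-159/4) = I*sqrt(159)/2)
(-38918 - 28133)*(L(-220) + 27874) = (-38918 - 28133)*(I*sqrt(159)/2 + 27874) = -67051*(27874 + I*sqrt(159)/2) = -1868979574 - 67051*I*sqrt(159)/2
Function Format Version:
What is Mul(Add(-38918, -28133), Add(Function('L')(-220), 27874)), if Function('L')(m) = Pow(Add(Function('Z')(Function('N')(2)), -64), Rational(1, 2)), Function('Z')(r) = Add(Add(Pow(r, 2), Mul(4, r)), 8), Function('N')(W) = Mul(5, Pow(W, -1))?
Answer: Add(-1868979574, Mul(Rational(-67051, 2), I, Pow(159, Rational(1, 2)))) ≈ Add(-1.8690e+9, Mul(-4.2274e+5, I))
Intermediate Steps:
Function('Z')(r) = Add(8, Pow(r, 2), Mul(4, r))
Function('L')(m) = Mul(Rational(1, 2), I, Pow(159, Rational(1, 2))) (Function('L')(m) = Pow(Add(Add(8, Pow(Mul(5, Pow(2, -1)), 2), Mul(4, Mul(5, Pow(2, -1)))), -64), Rational(1, 2)) = Pow(Add(Add(8, Pow(Mul(5, Rational(1, 2)), 2), Mul(4, Mul(5, Rational(1, 2)))), -64), Rational(1, 2)) = Pow(Add(Add(8, Pow(Rational(5, 2), 2), Mul(4, Rational(5, 2))), -64), Rational(1, 2)) = Pow(Add(Add(8, Rational(25, 4), 10), -64), Rational(1, 2)) = Pow(Add(Rational(97, 4), -64), Rational(1, 2)) = Pow(Rational(-159, 4), Rational(1, 2)) = Mul(Rational(1, 2), I, Pow(159, Rational(1, 2))))
Mul(Add(-38918, -28133), Add(Function('L')(-220), 27874)) = Mul(Add(-38918, -28133), Add(Mul(Rational(1, 2), I, Pow(159, Rational(1, 2))), 27874)) = Mul(-67051, Add(27874, Mul(Rational(1, 2), I, Pow(159, Rational(1, 2))))) = Add(-1868979574, Mul(Rational(-67051, 2), I, Pow(159, Rational(1, 2))))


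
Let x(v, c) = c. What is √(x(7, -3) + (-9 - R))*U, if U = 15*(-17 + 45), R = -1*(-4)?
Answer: 1680*I ≈ 1680.0*I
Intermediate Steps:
R = 4
U = 420 (U = 15*28 = 420)
√(x(7, -3) + (-9 - R))*U = √(-3 + (-9 - 1*4))*420 = √(-3 + (-9 - 4))*420 = √(-3 - 13)*420 = √(-16)*420 = (4*I)*420 = 1680*I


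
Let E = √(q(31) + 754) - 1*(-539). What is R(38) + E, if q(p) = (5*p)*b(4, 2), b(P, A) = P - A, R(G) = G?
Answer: 577 + 2*√266 ≈ 609.62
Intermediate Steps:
q(p) = 10*p (q(p) = (5*p)*(4 - 1*2) = (5*p)*(4 - 2) = (5*p)*2 = 10*p)
E = 539 + 2*√266 (E = √(10*31 + 754) - 1*(-539) = √(310 + 754) + 539 = √1064 + 539 = 2*√266 + 539 = 539 + 2*√266 ≈ 571.62)
R(38) + E = 38 + (539 + 2*√266) = 577 + 2*√266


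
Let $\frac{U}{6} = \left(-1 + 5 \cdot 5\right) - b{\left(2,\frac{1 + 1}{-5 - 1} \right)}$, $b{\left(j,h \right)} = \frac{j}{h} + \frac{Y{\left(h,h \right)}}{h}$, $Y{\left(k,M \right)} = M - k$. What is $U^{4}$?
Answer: $1049760000$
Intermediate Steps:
$b{\left(j,h \right)} = \frac{j}{h}$ ($b{\left(j,h \right)} = \frac{j}{h} + \frac{h - h}{h} = \frac{j}{h} + \frac{0}{h} = \frac{j}{h} + 0 = \frac{j}{h}$)
$U = 180$ ($U = 6 \left(\left(-1 + 5 \cdot 5\right) - \frac{2}{\left(1 + 1\right) \frac{1}{-5 - 1}}\right) = 6 \left(\left(-1 + 25\right) - \frac{2}{2 \frac{1}{-6}}\right) = 6 \left(24 - \frac{2}{2 \left(- \frac{1}{6}\right)}\right) = 6 \left(24 - \frac{2}{- \frac{1}{3}}\right) = 6 \left(24 - 2 \left(-3\right)\right) = 6 \left(24 - -6\right) = 6 \left(24 + 6\right) = 6 \cdot 30 = 180$)
$U^{4} = 180^{4} = 1049760000$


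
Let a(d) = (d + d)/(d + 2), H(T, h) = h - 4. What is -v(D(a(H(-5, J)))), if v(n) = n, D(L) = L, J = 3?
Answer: 2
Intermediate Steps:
H(T, h) = -4 + h
a(d) = 2*d/(2 + d) (a(d) = (2*d)/(2 + d) = 2*d/(2 + d))
-v(D(a(H(-5, J)))) = -2*(-4 + 3)/(2 + (-4 + 3)) = -2*(-1)/(2 - 1) = -2*(-1)/1 = -2*(-1) = -1*(-2) = 2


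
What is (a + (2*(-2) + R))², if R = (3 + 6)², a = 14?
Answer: 8281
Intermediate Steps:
R = 81 (R = 9² = 81)
(a + (2*(-2) + R))² = (14 + (2*(-2) + 81))² = (14 + (-4 + 81))² = (14 + 77)² = 91² = 8281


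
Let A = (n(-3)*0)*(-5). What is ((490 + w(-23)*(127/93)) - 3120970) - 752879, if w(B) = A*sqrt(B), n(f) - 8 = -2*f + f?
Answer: -3873359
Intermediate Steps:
n(f) = 8 - f (n(f) = 8 + (-2*f + f) = 8 - f)
A = 0 (A = ((8 - 1*(-3))*0)*(-5) = ((8 + 3)*0)*(-5) = (11*0)*(-5) = 0*(-5) = 0)
w(B) = 0 (w(B) = 0*sqrt(B) = 0)
((490 + w(-23)*(127/93)) - 3120970) - 752879 = ((490 + 0*(127/93)) - 3120970) - 752879 = ((490 + 0) - 3120970) - 752879 = (490 - 3120970) - 752879 = -3120480 - 752879 = -3873359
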